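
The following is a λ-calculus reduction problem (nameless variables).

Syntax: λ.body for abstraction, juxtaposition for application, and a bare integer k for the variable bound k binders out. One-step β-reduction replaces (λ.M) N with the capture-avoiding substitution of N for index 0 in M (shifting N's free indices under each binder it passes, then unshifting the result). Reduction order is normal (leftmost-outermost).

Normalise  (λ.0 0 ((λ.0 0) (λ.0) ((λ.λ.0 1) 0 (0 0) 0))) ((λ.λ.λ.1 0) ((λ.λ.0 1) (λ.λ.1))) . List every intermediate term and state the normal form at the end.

Answer: normal form = λ.λ.1 0  (in 22 steps)

Working:
  start: (λ.0 0 ((λ.0 0) (λ.0) ((λ.λ.0 1) 0 (0 0) 0))) ((λ.λ.λ.1 0) ((λ.λ.0 1) (λ.λ.1)))
  step 1: (λ.λ.λ.1 0) ((λ.λ.0 1) (λ.λ.1)) ((λ.λ.λ.1 0) ((λ.λ.0 1) (λ.λ.1))) ((λ.0 0) (λ.0) ((λ.λ.0 1) ((λ.λ.λ.1 0) ((λ.λ.0 1) (λ.λ.1))) ((λ.λ.λ.1 0) ((λ.λ.0 1) (λ.λ.1)) ((λ.λ.λ.1 0) ((λ.λ.0 1) (λ.λ.1)))) ((λ.λ.λ.1 0) ((λ.λ.0 1) (λ.λ.1)))))
  step 2: (λ.λ.1 0) ((λ.λ.λ.1 0) ((λ.λ.0 1) (λ.λ.1))) ((λ.0 0) (λ.0) ((λ.λ.0 1) ((λ.λ.λ.1 0) ((λ.λ.0 1) (λ.λ.1))) ((λ.λ.λ.1 0) ((λ.λ.0 1) (λ.λ.1)) ((λ.λ.λ.1 0) ((λ.λ.0 1) (λ.λ.1)))) ((λ.λ.λ.1 0) ((λ.λ.0 1) (λ.λ.1)))))
  step 3: (λ.(λ.λ.λ.1 0) ((λ.λ.0 1) (λ.λ.1)) 0) ((λ.0 0) (λ.0) ((λ.λ.0 1) ((λ.λ.λ.1 0) ((λ.λ.0 1) (λ.λ.1))) ((λ.λ.λ.1 0) ((λ.λ.0 1) (λ.λ.1)) ((λ.λ.λ.1 0) ((λ.λ.0 1) (λ.λ.1)))) ((λ.λ.λ.1 0) ((λ.λ.0 1) (λ.λ.1)))))
  step 4: (λ.λ.λ.1 0) ((λ.λ.0 1) (λ.λ.1)) ((λ.0 0) (λ.0) ((λ.λ.0 1) ((λ.λ.λ.1 0) ((λ.λ.0 1) (λ.λ.1))) ((λ.λ.λ.1 0) ((λ.λ.0 1) (λ.λ.1)) ((λ.λ.λ.1 0) ((λ.λ.0 1) (λ.λ.1)))) ((λ.λ.λ.1 0) ((λ.λ.0 1) (λ.λ.1)))))
  step 5: (λ.λ.1 0) ((λ.0 0) (λ.0) ((λ.λ.0 1) ((λ.λ.λ.1 0) ((λ.λ.0 1) (λ.λ.1))) ((λ.λ.λ.1 0) ((λ.λ.0 1) (λ.λ.1)) ((λ.λ.λ.1 0) ((λ.λ.0 1) (λ.λ.1)))) ((λ.λ.λ.1 0) ((λ.λ.0 1) (λ.λ.1)))))
  step 6: λ.(λ.0 0) (λ.0) ((λ.λ.0 1) ((λ.λ.λ.1 0) ((λ.λ.0 1) (λ.λ.1))) ((λ.λ.λ.1 0) ((λ.λ.0 1) (λ.λ.1)) ((λ.λ.λ.1 0) ((λ.λ.0 1) (λ.λ.1)))) ((λ.λ.λ.1 0) ((λ.λ.0 1) (λ.λ.1)))) 0
  step 7: λ.(λ.0) (λ.0) ((λ.λ.0 1) ((λ.λ.λ.1 0) ((λ.λ.0 1) (λ.λ.1))) ((λ.λ.λ.1 0) ((λ.λ.0 1) (λ.λ.1)) ((λ.λ.λ.1 0) ((λ.λ.0 1) (λ.λ.1)))) ((λ.λ.λ.1 0) ((λ.λ.0 1) (λ.λ.1)))) 0
  step 8: λ.(λ.0) ((λ.λ.0 1) ((λ.λ.λ.1 0) ((λ.λ.0 1) (λ.λ.1))) ((λ.λ.λ.1 0) ((λ.λ.0 1) (λ.λ.1)) ((λ.λ.λ.1 0) ((λ.λ.0 1) (λ.λ.1)))) ((λ.λ.λ.1 0) ((λ.λ.0 1) (λ.λ.1)))) 0
  step 9: λ.(λ.λ.0 1) ((λ.λ.λ.1 0) ((λ.λ.0 1) (λ.λ.1))) ((λ.λ.λ.1 0) ((λ.λ.0 1) (λ.λ.1)) ((λ.λ.λ.1 0) ((λ.λ.0 1) (λ.λ.1)))) ((λ.λ.λ.1 0) ((λ.λ.0 1) (λ.λ.1))) 0
  step 10: λ.(λ.0 ((λ.λ.λ.1 0) ((λ.λ.0 1) (λ.λ.1)))) ((λ.λ.λ.1 0) ((λ.λ.0 1) (λ.λ.1)) ((λ.λ.λ.1 0) ((λ.λ.0 1) (λ.λ.1)))) ((λ.λ.λ.1 0) ((λ.λ.0 1) (λ.λ.1))) 0
  step 11: λ.(λ.λ.λ.1 0) ((λ.λ.0 1) (λ.λ.1)) ((λ.λ.λ.1 0) ((λ.λ.0 1) (λ.λ.1))) ((λ.λ.λ.1 0) ((λ.λ.0 1) (λ.λ.1))) ((λ.λ.λ.1 0) ((λ.λ.0 1) (λ.λ.1))) 0
  step 12: λ.(λ.λ.1 0) ((λ.λ.λ.1 0) ((λ.λ.0 1) (λ.λ.1))) ((λ.λ.λ.1 0) ((λ.λ.0 1) (λ.λ.1))) ((λ.λ.λ.1 0) ((λ.λ.0 1) (λ.λ.1))) 0
  step 13: λ.(λ.(λ.λ.λ.1 0) ((λ.λ.0 1) (λ.λ.1)) 0) ((λ.λ.λ.1 0) ((λ.λ.0 1) (λ.λ.1))) ((λ.λ.λ.1 0) ((λ.λ.0 1) (λ.λ.1))) 0
  step 14: λ.(λ.λ.λ.1 0) ((λ.λ.0 1) (λ.λ.1)) ((λ.λ.λ.1 0) ((λ.λ.0 1) (λ.λ.1))) ((λ.λ.λ.1 0) ((λ.λ.0 1) (λ.λ.1))) 0
  step 15: λ.(λ.λ.1 0) ((λ.λ.λ.1 0) ((λ.λ.0 1) (λ.λ.1))) ((λ.λ.λ.1 0) ((λ.λ.0 1) (λ.λ.1))) 0
  step 16: λ.(λ.(λ.λ.λ.1 0) ((λ.λ.0 1) (λ.λ.1)) 0) ((λ.λ.λ.1 0) ((λ.λ.0 1) (λ.λ.1))) 0
  step 17: λ.(λ.λ.λ.1 0) ((λ.λ.0 1) (λ.λ.1)) ((λ.λ.λ.1 0) ((λ.λ.0 1) (λ.λ.1))) 0
  step 18: λ.(λ.λ.1 0) ((λ.λ.λ.1 0) ((λ.λ.0 1) (λ.λ.1))) 0
  step 19: λ.(λ.(λ.λ.λ.1 0) ((λ.λ.0 1) (λ.λ.1)) 0) 0
  step 20: λ.(λ.λ.λ.1 0) ((λ.λ.0 1) (λ.λ.1)) 0
  step 21: λ.(λ.λ.1 0) 0
  step 22: λ.λ.1 0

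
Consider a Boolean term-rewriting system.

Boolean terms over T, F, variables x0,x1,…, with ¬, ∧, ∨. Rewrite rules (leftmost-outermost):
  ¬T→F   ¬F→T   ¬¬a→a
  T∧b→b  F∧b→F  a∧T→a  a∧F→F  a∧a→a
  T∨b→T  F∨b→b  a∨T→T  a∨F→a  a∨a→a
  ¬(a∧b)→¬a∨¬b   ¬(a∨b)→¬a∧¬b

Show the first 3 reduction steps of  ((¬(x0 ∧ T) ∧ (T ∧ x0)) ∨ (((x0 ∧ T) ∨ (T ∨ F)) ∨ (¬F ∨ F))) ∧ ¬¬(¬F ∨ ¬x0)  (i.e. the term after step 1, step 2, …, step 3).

  start: ((¬(x0 ∧ T) ∧ (T ∧ x0)) ∨ (((x0 ∧ T) ∨ (T ∨ F)) ∨ (¬F ∨ F))) ∧ ¬¬(¬F ∨ ¬x0)
  [1] (((¬x0 ∨ ¬T) ∧ (T ∧ x0)) ∨ (((x0 ∧ T) ∨ (T ∨ F)) ∨ (¬F ∨ F))) ∧ ¬¬(¬F ∨ ¬x0)
  [2] (((¬x0 ∨ F) ∧ (T ∧ x0)) ∨ (((x0 ∧ T) ∨ (T ∨ F)) ∨ (¬F ∨ F))) ∧ ¬¬(¬F ∨ ¬x0)
  [3] ((¬x0 ∧ (T ∧ x0)) ∨ (((x0 ∧ T) ∨ (T ∨ F)) ∨ (¬F ∨ F))) ∧ ¬¬(¬F ∨ ¬x0)

Answer: after 3 steps: ((¬x0 ∧ (T ∧ x0)) ∨ (((x0 ∧ T) ∨ (T ∨ F)) ∨ (¬F ∨ F))) ∧ ¬¬(¬F ∨ ¬x0)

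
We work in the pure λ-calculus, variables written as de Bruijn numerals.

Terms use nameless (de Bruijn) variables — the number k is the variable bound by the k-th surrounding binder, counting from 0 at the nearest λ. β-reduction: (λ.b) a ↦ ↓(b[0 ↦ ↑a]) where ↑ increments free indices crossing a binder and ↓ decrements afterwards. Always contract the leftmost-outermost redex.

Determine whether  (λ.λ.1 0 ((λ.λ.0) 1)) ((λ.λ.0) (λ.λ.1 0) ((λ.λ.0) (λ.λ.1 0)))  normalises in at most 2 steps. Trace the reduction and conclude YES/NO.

Answer: NO — after 2 steps the term is λ.(λ.0) ((λ.λ.0) (λ.λ.1 0)) 0 ((λ.λ.0) ((λ.λ.0) (λ.λ.1 0) ((λ.λ.0) (λ.λ.1 0)))), not yet normal

Derivation:
  start: (λ.λ.1 0 ((λ.λ.0) 1)) ((λ.λ.0) (λ.λ.1 0) ((λ.λ.0) (λ.λ.1 0)))
  →1  λ.(λ.λ.0) (λ.λ.1 0) ((λ.λ.0) (λ.λ.1 0)) 0 ((λ.λ.0) ((λ.λ.0) (λ.λ.1 0) ((λ.λ.0) (λ.λ.1 0))))
  →2  λ.(λ.0) ((λ.λ.0) (λ.λ.1 0)) 0 ((λ.λ.0) ((λ.λ.0) (λ.λ.1 0) ((λ.λ.0) (λ.λ.1 0))))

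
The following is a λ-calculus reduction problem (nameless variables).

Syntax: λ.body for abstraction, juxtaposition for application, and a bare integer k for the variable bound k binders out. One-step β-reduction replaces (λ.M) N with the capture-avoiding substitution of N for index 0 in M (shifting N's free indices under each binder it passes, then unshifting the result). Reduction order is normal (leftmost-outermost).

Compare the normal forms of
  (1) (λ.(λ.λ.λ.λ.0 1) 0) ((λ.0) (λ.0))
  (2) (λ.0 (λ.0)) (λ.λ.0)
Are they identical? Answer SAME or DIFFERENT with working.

Answer: DIFFERENT — A ⇓ λ.λ.λ.0 1, B ⇓ λ.0

Reduction:
Term A:
  start: (λ.(λ.λ.λ.λ.0 1) 0) ((λ.0) (λ.0))
  step 1: (λ.λ.λ.λ.0 1) ((λ.0) (λ.0))
  step 2: λ.λ.λ.0 1

Term B:
  start: (λ.0 (λ.0)) (λ.λ.0)
  step 1: (λ.λ.0) (λ.0)
  step 2: λ.0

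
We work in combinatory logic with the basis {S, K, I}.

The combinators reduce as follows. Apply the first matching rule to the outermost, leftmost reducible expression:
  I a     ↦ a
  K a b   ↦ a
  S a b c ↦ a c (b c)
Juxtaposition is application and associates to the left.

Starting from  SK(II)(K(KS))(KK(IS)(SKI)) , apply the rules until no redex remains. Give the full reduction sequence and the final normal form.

Answer: normal form = KS  (in 3 steps)

Reduction:
  start: SK(II)(K(KS))(KK(IS)(SKI))
  step 1: K(K(KS))(II(K(KS)))(KK(IS)(SKI))
  step 2: K(KS)(KK(IS)(SKI))
  step 3: KS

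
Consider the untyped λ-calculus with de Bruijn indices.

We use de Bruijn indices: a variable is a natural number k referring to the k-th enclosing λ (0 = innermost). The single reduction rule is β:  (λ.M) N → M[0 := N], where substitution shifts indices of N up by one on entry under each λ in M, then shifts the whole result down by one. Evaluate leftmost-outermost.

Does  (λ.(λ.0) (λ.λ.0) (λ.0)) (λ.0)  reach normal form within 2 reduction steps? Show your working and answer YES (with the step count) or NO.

Answer: NO — after 2 steps the term is (λ.λ.0) (λ.0), not yet normal

Working:
  start: (λ.(λ.0) (λ.λ.0) (λ.0)) (λ.0)
  [1] (λ.0) (λ.λ.0) (λ.0)
  [2] (λ.λ.0) (λ.0)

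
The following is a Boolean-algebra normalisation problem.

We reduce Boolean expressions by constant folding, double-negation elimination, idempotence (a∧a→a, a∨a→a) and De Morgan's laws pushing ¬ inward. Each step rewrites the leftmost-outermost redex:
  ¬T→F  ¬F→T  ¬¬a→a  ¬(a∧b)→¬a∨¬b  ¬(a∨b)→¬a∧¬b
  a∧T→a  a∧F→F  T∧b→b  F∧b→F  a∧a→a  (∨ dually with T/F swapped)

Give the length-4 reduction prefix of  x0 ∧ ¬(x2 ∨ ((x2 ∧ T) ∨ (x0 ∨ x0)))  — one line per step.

Answer: after 4 steps: x0 ∧ (¬x2 ∧ ((¬x2 ∨ F) ∧ ¬(x0 ∨ x0)))

Reduction:
  start: x0 ∧ ¬(x2 ∨ ((x2 ∧ T) ∨ (x0 ∨ x0)))
  [1] x0 ∧ (¬x2 ∧ ¬((x2 ∧ T) ∨ (x0 ∨ x0)))
  [2] x0 ∧ (¬x2 ∧ (¬(x2 ∧ T) ∧ ¬(x0 ∨ x0)))
  [3] x0 ∧ (¬x2 ∧ ((¬x2 ∨ ¬T) ∧ ¬(x0 ∨ x0)))
  [4] x0 ∧ (¬x2 ∧ ((¬x2 ∨ F) ∧ ¬(x0 ∨ x0)))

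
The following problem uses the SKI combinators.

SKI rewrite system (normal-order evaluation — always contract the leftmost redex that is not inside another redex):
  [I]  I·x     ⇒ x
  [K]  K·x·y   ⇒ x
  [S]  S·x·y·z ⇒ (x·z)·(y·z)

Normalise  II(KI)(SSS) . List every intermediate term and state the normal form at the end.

  start: II(KI)(SSS)
  [1] I(KI)(SSS)
  [2] KI(SSS)
  [3] I

Answer: normal form = I  (in 3 steps)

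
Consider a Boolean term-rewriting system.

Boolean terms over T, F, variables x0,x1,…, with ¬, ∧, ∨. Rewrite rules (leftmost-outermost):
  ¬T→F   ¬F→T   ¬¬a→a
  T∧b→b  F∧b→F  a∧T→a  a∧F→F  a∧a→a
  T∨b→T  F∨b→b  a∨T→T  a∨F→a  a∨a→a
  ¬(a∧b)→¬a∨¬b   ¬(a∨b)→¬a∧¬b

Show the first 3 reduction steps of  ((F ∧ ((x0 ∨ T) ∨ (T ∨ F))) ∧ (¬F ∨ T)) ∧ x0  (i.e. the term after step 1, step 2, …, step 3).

  start: ((F ∧ ((x0 ∨ T) ∨ (T ∨ F))) ∧ (¬F ∨ T)) ∧ x0
  [1] (F ∧ (¬F ∨ T)) ∧ x0
  [2] F ∧ x0
  [3] F

Answer: after 3 steps: F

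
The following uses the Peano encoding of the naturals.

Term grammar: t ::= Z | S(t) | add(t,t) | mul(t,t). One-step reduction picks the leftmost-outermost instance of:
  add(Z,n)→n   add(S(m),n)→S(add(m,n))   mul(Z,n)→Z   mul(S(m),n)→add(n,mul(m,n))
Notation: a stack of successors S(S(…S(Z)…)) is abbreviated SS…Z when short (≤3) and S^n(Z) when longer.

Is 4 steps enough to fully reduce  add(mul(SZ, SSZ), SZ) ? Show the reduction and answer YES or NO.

Answer: NO — after 4 steps the term is S(add(S(add(Z, mul(Z, SSZ))), SZ)), not yet normal

Reduction:
  start: add(mul(SZ, SSZ), SZ)
  →1  add(add(SSZ, mul(Z, SSZ)), SZ)
  →2  add(S(add(SZ, mul(Z, SSZ))), SZ)
  →3  S(add(add(SZ, mul(Z, SSZ)), SZ))
  →4  S(add(S(add(Z, mul(Z, SSZ))), SZ))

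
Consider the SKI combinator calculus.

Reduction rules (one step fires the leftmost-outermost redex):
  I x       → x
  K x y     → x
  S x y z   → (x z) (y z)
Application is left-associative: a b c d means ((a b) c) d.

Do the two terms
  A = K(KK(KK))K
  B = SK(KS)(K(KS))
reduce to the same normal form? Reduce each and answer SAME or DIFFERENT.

Term A:
  start: K(KK(KK))K
  →1  KK(KK)
  →2  K

Term B:
  start: SK(KS)(K(KS))
  →1  K(K(KS))(KS(K(KS)))
  →2  K(KS)

Answer: DIFFERENT — A ⇓ K, B ⇓ K(KS)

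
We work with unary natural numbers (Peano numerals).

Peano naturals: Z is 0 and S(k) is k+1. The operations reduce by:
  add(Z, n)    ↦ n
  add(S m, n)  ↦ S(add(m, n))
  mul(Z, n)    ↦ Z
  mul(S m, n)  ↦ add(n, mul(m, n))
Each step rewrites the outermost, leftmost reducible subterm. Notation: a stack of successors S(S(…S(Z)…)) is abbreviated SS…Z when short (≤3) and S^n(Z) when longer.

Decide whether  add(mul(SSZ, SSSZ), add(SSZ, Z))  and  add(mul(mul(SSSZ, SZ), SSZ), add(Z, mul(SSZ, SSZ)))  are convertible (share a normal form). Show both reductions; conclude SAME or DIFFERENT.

Term A:
  start: add(mul(SSZ, SSSZ), add(SSZ, Z))
  →1  add(add(SSSZ, mul(SZ, SSSZ)), add(SSZ, Z))
  →2  add(S(add(SSZ, mul(SZ, SSSZ))), add(SSZ, Z))
  →3  S(add(add(SSZ, mul(SZ, SSSZ)), add(SSZ, Z)))
  →4  S(add(S(add(SZ, mul(SZ, SSSZ))), add(SSZ, Z)))
  →5  S(S(add(add(SZ, mul(SZ, SSSZ)), add(SSZ, Z))))
  →6  S(S(add(S(add(Z, mul(SZ, SSSZ))), add(SSZ, Z))))
  →7  S(S(S(add(add(Z, mul(SZ, SSSZ)), add(SSZ, Z)))))
  →8  S(S(S(add(mul(SZ, SSSZ), add(SSZ, Z)))))
  →9  S(S(S(add(add(SSSZ, mul(Z, SSSZ)), add(SSZ, Z)))))
  →10  S(S(S(add(S(add(SSZ, mul(Z, SSSZ))), add(SSZ, Z)))))
  →11  S(S(S(S(add(add(SSZ, mul(Z, SSSZ)), add(SSZ, Z))))))
  →12  S(S(S(S(add(S(add(SZ, mul(Z, SSSZ))), add(SSZ, Z))))))
  →13  S(S(S(S(S(add(add(SZ, mul(Z, SSSZ)), add(SSZ, Z)))))))
  →14  S(S(S(S(S(add(S(add(Z, mul(Z, SSSZ))), add(SSZ, Z)))))))
  →15  S(S(S(S(S(S(add(add(Z, mul(Z, SSSZ)), add(SSZ, Z))))))))
  →16  S(S(S(S(S(S(add(mul(Z, SSSZ), add(SSZ, Z))))))))
  →17  S(S(S(S(S(S(add(Z, add(SSZ, Z))))))))
  →18  S(S(S(S(S(S(add(SSZ, Z)))))))
  →19  S(S(S(S(S(S(S(add(SZ, Z))))))))
  →20  S(S(S(S(S(S(S(S(add(Z, Z)))))))))
  →21  S^8(Z)

Term B:
  start: add(mul(mul(SSSZ, SZ), SSZ), add(Z, mul(SSZ, SSZ)))
  →1  add(mul(add(SZ, mul(SSZ, SZ)), SSZ), add(Z, mul(SSZ, SSZ)))
  →2  add(mul(S(add(Z, mul(SSZ, SZ))), SSZ), add(Z, mul(SSZ, SSZ)))
  →3  add(add(SSZ, mul(add(Z, mul(SSZ, SZ)), SSZ)), add(Z, mul(SSZ, SSZ)))
  →4  add(S(add(SZ, mul(add(Z, mul(SSZ, SZ)), SSZ))), add(Z, mul(SSZ, SSZ)))
  →5  S(add(add(SZ, mul(add(Z, mul(SSZ, SZ)), SSZ)), add(Z, mul(SSZ, SSZ))))
  →6  S(add(S(add(Z, mul(add(Z, mul(SSZ, SZ)), SSZ))), add(Z, mul(SSZ, SSZ))))
  →7  S(S(add(add(Z, mul(add(Z, mul(SSZ, SZ)), SSZ)), add(Z, mul(SSZ, SSZ)))))
  →8  S(S(add(mul(add(Z, mul(SSZ, SZ)), SSZ), add(Z, mul(SSZ, SSZ)))))
  →9  S(S(add(mul(mul(SSZ, SZ), SSZ), add(Z, mul(SSZ, SSZ)))))
  →10  S(S(add(mul(add(SZ, mul(SZ, SZ)), SSZ), add(Z, mul(SSZ, SSZ)))))
  →11  S(S(add(mul(S(add(Z, mul(SZ, SZ))), SSZ), add(Z, mul(SSZ, SSZ)))))
  →12  S(S(add(add(SSZ, mul(add(Z, mul(SZ, SZ)), SSZ)), add(Z, mul(SSZ, SSZ)))))
  →13  S(S(add(S(add(SZ, mul(add(Z, mul(SZ, SZ)), SSZ))), add(Z, mul(SSZ, SSZ)))))
  →14  S(S(S(add(add(SZ, mul(add(Z, mul(SZ, SZ)), SSZ)), add(Z, mul(SSZ, SSZ))))))
  →15  S(S(S(add(S(add(Z, mul(add(Z, mul(SZ, SZ)), SSZ))), add(Z, mul(SSZ, SSZ))))))
  →16  S(S(S(S(add(add(Z, mul(add(Z, mul(SZ, SZ)), SSZ)), add(Z, mul(SSZ, SSZ)))))))
  →17  S(S(S(S(add(mul(add(Z, mul(SZ, SZ)), SSZ), add(Z, mul(SSZ, SSZ)))))))
  →18  S(S(S(S(add(mul(mul(SZ, SZ), SSZ), add(Z, mul(SSZ, SSZ)))))))
  →19  S(S(S(S(add(mul(add(SZ, mul(Z, SZ)), SSZ), add(Z, mul(SSZ, SSZ)))))))
  →20  S(S(S(S(add(mul(S(add(Z, mul(Z, SZ))), SSZ), add(Z, mul(SSZ, SSZ)))))))
  →21  S(S(S(S(add(add(SSZ, mul(add(Z, mul(Z, SZ)), SSZ)), add(Z, mul(SSZ, SSZ)))))))
  →22  S(S(S(S(add(S(add(SZ, mul(add(Z, mul(Z, SZ)), SSZ))), add(Z, mul(SSZ, SSZ)))))))
  →23  S(S(S(S(S(add(add(SZ, mul(add(Z, mul(Z, SZ)), SSZ)), add(Z, mul(SSZ, SSZ))))))))
  →24  S(S(S(S(S(add(S(add(Z, mul(add(Z, mul(Z, SZ)), SSZ))), add(Z, mul(SSZ, SSZ))))))))
  →25  S(S(S(S(S(S(add(add(Z, mul(add(Z, mul(Z, SZ)), SSZ)), add(Z, mul(SSZ, SSZ)))))))))
  →26  S(S(S(S(S(S(add(mul(add(Z, mul(Z, SZ)), SSZ), add(Z, mul(SSZ, SSZ)))))))))
  →27  S(S(S(S(S(S(add(mul(mul(Z, SZ), SSZ), add(Z, mul(SSZ, SSZ)))))))))
  →28  S(S(S(S(S(S(add(mul(Z, SSZ), add(Z, mul(SSZ, SSZ)))))))))
  →29  S(S(S(S(S(S(add(Z, add(Z, mul(SSZ, SSZ)))))))))
  →30  S(S(S(S(S(S(add(Z, mul(SSZ, SSZ))))))))
  →31  S(S(S(S(S(S(mul(SSZ, SSZ)))))))
  →32  S(S(S(S(S(S(add(SSZ, mul(SZ, SSZ))))))))
  →33  S(S(S(S(S(S(S(add(SZ, mul(SZ, SSZ)))))))))
  →34  S(S(S(S(S(S(S(S(add(Z, mul(SZ, SSZ))))))))))
  →35  S(S(S(S(S(S(S(S(mul(SZ, SSZ)))))))))
  →36  S(S(S(S(S(S(S(S(add(SSZ, mul(Z, SSZ))))))))))
  →37  S(S(S(S(S(S(S(S(S(add(SZ, mul(Z, SSZ)))))))))))
  →38  S(S(S(S(S(S(S(S(S(S(add(Z, mul(Z, SSZ))))))))))))
  →39  S(S(S(S(S(S(S(S(S(S(mul(Z, SSZ)))))))))))
  →40  S^10(Z)

Answer: DIFFERENT — A ⇓ S^8(Z), B ⇓ S^10(Z)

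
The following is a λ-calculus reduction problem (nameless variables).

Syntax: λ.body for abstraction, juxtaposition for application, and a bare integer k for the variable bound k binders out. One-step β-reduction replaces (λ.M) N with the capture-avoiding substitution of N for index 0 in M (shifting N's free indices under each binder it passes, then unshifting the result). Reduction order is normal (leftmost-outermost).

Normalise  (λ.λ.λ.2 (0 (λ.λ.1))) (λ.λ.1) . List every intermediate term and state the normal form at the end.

Answer: normal form = λ.λ.λ.1 (λ.λ.1)  (in 2 steps)

Working:
  start: (λ.λ.λ.2 (0 (λ.λ.1))) (λ.λ.1)
  →1  λ.λ.(λ.λ.1) (0 (λ.λ.1))
  →2  λ.λ.λ.1 (λ.λ.1)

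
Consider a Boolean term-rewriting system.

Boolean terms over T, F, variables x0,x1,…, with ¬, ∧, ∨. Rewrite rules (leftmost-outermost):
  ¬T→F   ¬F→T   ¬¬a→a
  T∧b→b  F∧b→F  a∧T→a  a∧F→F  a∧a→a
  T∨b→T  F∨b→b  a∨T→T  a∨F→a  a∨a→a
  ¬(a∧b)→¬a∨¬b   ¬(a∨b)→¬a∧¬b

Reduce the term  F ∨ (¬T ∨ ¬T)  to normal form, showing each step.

  start: F ∨ (¬T ∨ ¬T)
  [1] ¬T ∨ ¬T
  [2] ¬T
  [3] F

Answer: normal form = F  (in 3 steps)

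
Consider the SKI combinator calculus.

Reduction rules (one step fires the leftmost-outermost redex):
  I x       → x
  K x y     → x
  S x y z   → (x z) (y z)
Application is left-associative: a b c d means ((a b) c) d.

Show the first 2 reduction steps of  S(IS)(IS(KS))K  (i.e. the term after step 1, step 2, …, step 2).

Answer: after 2 steps: SK(IS(KS)K)

Reduction:
  start: S(IS)(IS(KS))K
  step 1: ISK(IS(KS)K)
  step 2: SK(IS(KS)K)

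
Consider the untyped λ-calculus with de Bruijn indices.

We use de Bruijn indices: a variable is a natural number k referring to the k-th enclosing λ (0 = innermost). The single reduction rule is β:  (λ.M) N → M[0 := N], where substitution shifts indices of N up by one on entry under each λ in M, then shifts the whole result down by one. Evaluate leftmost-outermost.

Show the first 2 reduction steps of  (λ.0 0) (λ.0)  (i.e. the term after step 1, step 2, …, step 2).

Answer: after 2 steps: λ.0

Derivation:
  start: (λ.0 0) (λ.0)
  step 1: (λ.0) (λ.0)
  step 2: λ.0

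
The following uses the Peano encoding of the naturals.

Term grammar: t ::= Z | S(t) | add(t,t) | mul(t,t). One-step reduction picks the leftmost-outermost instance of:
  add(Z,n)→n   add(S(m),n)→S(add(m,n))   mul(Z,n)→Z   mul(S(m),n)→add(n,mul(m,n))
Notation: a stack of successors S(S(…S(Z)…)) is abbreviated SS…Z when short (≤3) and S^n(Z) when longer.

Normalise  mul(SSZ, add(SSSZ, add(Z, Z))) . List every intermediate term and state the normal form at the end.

Answer: normal form = S^6(Z)  (in 21 steps)

Working:
  start: mul(SSZ, add(SSSZ, add(Z, Z)))
  [1] add(add(SSSZ, add(Z, Z)), mul(SZ, add(SSSZ, add(Z, Z))))
  [2] add(S(add(SSZ, add(Z, Z))), mul(SZ, add(SSSZ, add(Z, Z))))
  [3] S(add(add(SSZ, add(Z, Z)), mul(SZ, add(SSSZ, add(Z, Z)))))
  [4] S(add(S(add(SZ, add(Z, Z))), mul(SZ, add(SSSZ, add(Z, Z)))))
  [5] S(S(add(add(SZ, add(Z, Z)), mul(SZ, add(SSSZ, add(Z, Z))))))
  [6] S(S(add(S(add(Z, add(Z, Z))), mul(SZ, add(SSSZ, add(Z, Z))))))
  [7] S(S(S(add(add(Z, add(Z, Z)), mul(SZ, add(SSSZ, add(Z, Z)))))))
  [8] S(S(S(add(add(Z, Z), mul(SZ, add(SSSZ, add(Z, Z)))))))
  [9] S(S(S(add(Z, mul(SZ, add(SSSZ, add(Z, Z)))))))
  [10] S(S(S(mul(SZ, add(SSSZ, add(Z, Z))))))
  [11] S(S(S(add(add(SSSZ, add(Z, Z)), mul(Z, add(SSSZ, add(Z, Z)))))))
  [12] S(S(S(add(S(add(SSZ, add(Z, Z))), mul(Z, add(SSSZ, add(Z, Z)))))))
  [13] S(S(S(S(add(add(SSZ, add(Z, Z)), mul(Z, add(SSSZ, add(Z, Z))))))))
  [14] S(S(S(S(add(S(add(SZ, add(Z, Z))), mul(Z, add(SSSZ, add(Z, Z))))))))
  [15] S(S(S(S(S(add(add(SZ, add(Z, Z)), mul(Z, add(SSSZ, add(Z, Z)))))))))
  [16] S(S(S(S(S(add(S(add(Z, add(Z, Z))), mul(Z, add(SSSZ, add(Z, Z)))))))))
  [17] S(S(S(S(S(S(add(add(Z, add(Z, Z)), mul(Z, add(SSSZ, add(Z, Z))))))))))
  [18] S(S(S(S(S(S(add(add(Z, Z), mul(Z, add(SSSZ, add(Z, Z))))))))))
  [19] S(S(S(S(S(S(add(Z, mul(Z, add(SSSZ, add(Z, Z))))))))))
  [20] S(S(S(S(S(S(mul(Z, add(SSSZ, add(Z, Z)))))))))
  [21] S^6(Z)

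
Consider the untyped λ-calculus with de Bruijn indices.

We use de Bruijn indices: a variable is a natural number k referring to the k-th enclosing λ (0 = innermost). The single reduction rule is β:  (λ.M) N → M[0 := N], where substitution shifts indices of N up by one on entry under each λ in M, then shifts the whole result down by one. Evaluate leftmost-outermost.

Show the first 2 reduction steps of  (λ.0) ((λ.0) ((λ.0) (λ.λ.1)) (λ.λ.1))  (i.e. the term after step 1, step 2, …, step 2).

  start: (λ.0) ((λ.0) ((λ.0) (λ.λ.1)) (λ.λ.1))
  →1  (λ.0) ((λ.0) (λ.λ.1)) (λ.λ.1)
  →2  (λ.0) (λ.λ.1) (λ.λ.1)

Answer: after 2 steps: (λ.0) (λ.λ.1) (λ.λ.1)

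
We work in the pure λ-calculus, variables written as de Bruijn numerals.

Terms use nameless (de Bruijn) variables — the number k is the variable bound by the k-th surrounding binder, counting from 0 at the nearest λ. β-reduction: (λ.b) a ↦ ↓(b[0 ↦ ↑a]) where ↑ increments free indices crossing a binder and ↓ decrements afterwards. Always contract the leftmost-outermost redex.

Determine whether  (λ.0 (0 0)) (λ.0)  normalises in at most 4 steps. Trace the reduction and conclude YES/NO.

Answer: YES — reaches normal form λ.0 in 3 ≤ 4 steps

Derivation:
  start: (λ.0 (0 0)) (λ.0)
  →1  (λ.0) ((λ.0) (λ.0))
  →2  (λ.0) (λ.0)
  →3  λ.0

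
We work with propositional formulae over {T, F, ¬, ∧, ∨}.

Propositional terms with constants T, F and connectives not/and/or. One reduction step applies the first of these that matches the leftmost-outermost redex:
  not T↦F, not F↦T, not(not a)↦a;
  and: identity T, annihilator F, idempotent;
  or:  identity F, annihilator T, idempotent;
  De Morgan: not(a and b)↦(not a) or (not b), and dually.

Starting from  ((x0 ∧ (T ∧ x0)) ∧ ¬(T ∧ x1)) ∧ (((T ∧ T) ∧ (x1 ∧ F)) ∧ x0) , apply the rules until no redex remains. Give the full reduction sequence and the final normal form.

Answer: normal form = F  (in 10 steps)

Working:
  start: ((x0 ∧ (T ∧ x0)) ∧ ¬(T ∧ x1)) ∧ (((T ∧ T) ∧ (x1 ∧ F)) ∧ x0)
  [1] ((x0 ∧ x0) ∧ ¬(T ∧ x1)) ∧ (((T ∧ T) ∧ (x1 ∧ F)) ∧ x0)
  [2] (x0 ∧ ¬(T ∧ x1)) ∧ (((T ∧ T) ∧ (x1 ∧ F)) ∧ x0)
  [3] (x0 ∧ (¬T ∨ ¬x1)) ∧ (((T ∧ T) ∧ (x1 ∧ F)) ∧ x0)
  [4] (x0 ∧ (F ∨ ¬x1)) ∧ (((T ∧ T) ∧ (x1 ∧ F)) ∧ x0)
  [5] (x0 ∧ ¬x1) ∧ (((T ∧ T) ∧ (x1 ∧ F)) ∧ x0)
  [6] (x0 ∧ ¬x1) ∧ ((T ∧ (x1 ∧ F)) ∧ x0)
  [7] (x0 ∧ ¬x1) ∧ ((x1 ∧ F) ∧ x0)
  [8] (x0 ∧ ¬x1) ∧ (F ∧ x0)
  [9] (x0 ∧ ¬x1) ∧ F
  [10] F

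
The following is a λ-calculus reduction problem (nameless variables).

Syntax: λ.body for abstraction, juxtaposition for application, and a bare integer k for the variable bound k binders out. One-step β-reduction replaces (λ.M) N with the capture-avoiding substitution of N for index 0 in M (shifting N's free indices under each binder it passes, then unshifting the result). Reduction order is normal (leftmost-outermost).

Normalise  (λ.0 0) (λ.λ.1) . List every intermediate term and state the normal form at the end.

Answer: normal form = λ.λ.λ.1  (in 2 steps)

Derivation:
  start: (λ.0 0) (λ.λ.1)
  step 1: (λ.λ.1) (λ.λ.1)
  step 2: λ.λ.λ.1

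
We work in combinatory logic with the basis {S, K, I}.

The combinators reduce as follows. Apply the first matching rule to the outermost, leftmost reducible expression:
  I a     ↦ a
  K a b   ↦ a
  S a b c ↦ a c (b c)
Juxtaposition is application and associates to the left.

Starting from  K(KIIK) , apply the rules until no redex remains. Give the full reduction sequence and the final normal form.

Answer: normal form = KK  (in 2 steps)

Working:
  start: K(KIIK)
  step 1: K(IK)
  step 2: KK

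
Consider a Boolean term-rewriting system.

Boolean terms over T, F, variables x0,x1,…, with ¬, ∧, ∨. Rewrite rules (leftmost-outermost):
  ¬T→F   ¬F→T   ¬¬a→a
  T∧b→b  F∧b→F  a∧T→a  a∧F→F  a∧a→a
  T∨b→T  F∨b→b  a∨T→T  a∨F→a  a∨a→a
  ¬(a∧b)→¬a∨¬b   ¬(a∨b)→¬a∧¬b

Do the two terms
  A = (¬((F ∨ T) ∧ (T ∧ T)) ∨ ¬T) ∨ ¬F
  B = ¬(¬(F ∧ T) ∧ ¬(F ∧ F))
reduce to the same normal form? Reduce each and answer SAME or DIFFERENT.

Term A:
  start: (¬((F ∨ T) ∧ (T ∧ T)) ∨ ¬T) ∨ ¬F
  →1  ((¬(F ∨ T) ∨ ¬(T ∧ T)) ∨ ¬T) ∨ ¬F
  →2  (((¬F ∧ ¬T) ∨ ¬(T ∧ T)) ∨ ¬T) ∨ ¬F
  →3  (((T ∧ ¬T) ∨ ¬(T ∧ T)) ∨ ¬T) ∨ ¬F
  →4  ((¬T ∨ ¬(T ∧ T)) ∨ ¬T) ∨ ¬F
  →5  ((F ∨ ¬(T ∧ T)) ∨ ¬T) ∨ ¬F
  →6  (¬(T ∧ T) ∨ ¬T) ∨ ¬F
  →7  ((¬T ∨ ¬T) ∨ ¬T) ∨ ¬F
  →8  (¬T ∨ ¬T) ∨ ¬F
  →9  ¬T ∨ ¬F
  →10  F ∨ ¬F
  →11  ¬F
  →12  T

Term B:
  start: ¬(¬(F ∧ T) ∧ ¬(F ∧ F))
  →1  ¬¬(F ∧ T) ∨ ¬¬(F ∧ F)
  →2  (F ∧ T) ∨ ¬¬(F ∧ F)
  →3  F ∨ ¬¬(F ∧ F)
  →4  ¬¬(F ∧ F)
  →5  F ∧ F
  →6  F

Answer: DIFFERENT — A ⇓ T, B ⇓ F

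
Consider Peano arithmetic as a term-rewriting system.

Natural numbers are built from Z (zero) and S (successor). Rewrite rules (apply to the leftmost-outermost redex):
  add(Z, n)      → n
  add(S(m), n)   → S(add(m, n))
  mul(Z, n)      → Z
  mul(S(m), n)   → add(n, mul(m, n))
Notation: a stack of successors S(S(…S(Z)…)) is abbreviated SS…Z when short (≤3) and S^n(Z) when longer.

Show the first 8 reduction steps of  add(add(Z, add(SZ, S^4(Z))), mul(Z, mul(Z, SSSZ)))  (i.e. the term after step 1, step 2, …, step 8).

  start: add(add(Z, add(SZ, S^4(Z))), mul(Z, mul(Z, SSSZ)))
  →1  add(add(SZ, S^4(Z)), mul(Z, mul(Z, SSSZ)))
  →2  add(S(add(Z, S^4(Z))), mul(Z, mul(Z, SSSZ)))
  →3  S(add(add(Z, S^4(Z)), mul(Z, mul(Z, SSSZ))))
  →4  S(add(S^4(Z), mul(Z, mul(Z, SSSZ))))
  →5  S(S(add(SSSZ, mul(Z, mul(Z, SSSZ)))))
  →6  S(S(S(add(SSZ, mul(Z, mul(Z, SSSZ))))))
  →7  S(S(S(S(add(SZ, mul(Z, mul(Z, SSSZ)))))))
  →8  S(S(S(S(S(add(Z, mul(Z, mul(Z, SSSZ))))))))

Answer: after 8 steps: S(S(S(S(S(add(Z, mul(Z, mul(Z, SSSZ))))))))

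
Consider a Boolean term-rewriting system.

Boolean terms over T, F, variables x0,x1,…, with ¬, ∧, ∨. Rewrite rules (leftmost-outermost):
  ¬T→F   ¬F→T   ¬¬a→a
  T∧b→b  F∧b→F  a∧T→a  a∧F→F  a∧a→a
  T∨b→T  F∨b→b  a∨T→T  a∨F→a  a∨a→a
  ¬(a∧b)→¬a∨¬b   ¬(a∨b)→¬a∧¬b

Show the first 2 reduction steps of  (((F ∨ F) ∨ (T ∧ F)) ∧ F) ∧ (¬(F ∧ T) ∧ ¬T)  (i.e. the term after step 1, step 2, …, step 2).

Answer: after 2 steps: F

Working:
  start: (((F ∨ F) ∨ (T ∧ F)) ∧ F) ∧ (¬(F ∧ T) ∧ ¬T)
  step 1: F ∧ (¬(F ∧ T) ∧ ¬T)
  step 2: F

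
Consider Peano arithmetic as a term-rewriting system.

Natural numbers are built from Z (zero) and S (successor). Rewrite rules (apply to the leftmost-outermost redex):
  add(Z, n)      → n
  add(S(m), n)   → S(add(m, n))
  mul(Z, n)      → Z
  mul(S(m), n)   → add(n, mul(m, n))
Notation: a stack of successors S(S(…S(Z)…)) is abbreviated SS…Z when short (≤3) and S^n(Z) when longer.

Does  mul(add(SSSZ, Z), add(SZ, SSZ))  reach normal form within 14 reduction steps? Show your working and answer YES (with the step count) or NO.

  start: mul(add(SSSZ, Z), add(SZ, SSZ))
  →1  mul(S(add(SSZ, Z)), add(SZ, SSZ))
  →2  add(add(SZ, SSZ), mul(add(SSZ, Z), add(SZ, SSZ)))
  →3  add(S(add(Z, SSZ)), mul(add(SSZ, Z), add(SZ, SSZ)))
  →4  S(add(add(Z, SSZ), mul(add(SSZ, Z), add(SZ, SSZ))))
  →5  S(add(SSZ, mul(add(SSZ, Z), add(SZ, SSZ))))
  →6  S(S(add(SZ, mul(add(SSZ, Z), add(SZ, SSZ)))))
  →7  S(S(S(add(Z, mul(add(SSZ, Z), add(SZ, SSZ))))))
  →8  S(S(S(mul(add(SSZ, Z), add(SZ, SSZ)))))
  →9  S(S(S(mul(S(add(SZ, Z)), add(SZ, SSZ)))))
  →10  S(S(S(add(add(SZ, SSZ), mul(add(SZ, Z), add(SZ, SSZ))))))
  →11  S(S(S(add(S(add(Z, SSZ)), mul(add(SZ, Z), add(SZ, SSZ))))))
  →12  S(S(S(S(add(add(Z, SSZ), mul(add(SZ, Z), add(SZ, SSZ)))))))
  →13  S(S(S(S(add(SSZ, mul(add(SZ, Z), add(SZ, SSZ)))))))
  →14  S(S(S(S(S(add(SZ, mul(add(SZ, Z), add(SZ, SSZ))))))))

Answer: NO — after 14 steps the term is S(S(S(S(S(add(SZ, mul(add(SZ, Z), add(SZ, SSZ)))))))), not yet normal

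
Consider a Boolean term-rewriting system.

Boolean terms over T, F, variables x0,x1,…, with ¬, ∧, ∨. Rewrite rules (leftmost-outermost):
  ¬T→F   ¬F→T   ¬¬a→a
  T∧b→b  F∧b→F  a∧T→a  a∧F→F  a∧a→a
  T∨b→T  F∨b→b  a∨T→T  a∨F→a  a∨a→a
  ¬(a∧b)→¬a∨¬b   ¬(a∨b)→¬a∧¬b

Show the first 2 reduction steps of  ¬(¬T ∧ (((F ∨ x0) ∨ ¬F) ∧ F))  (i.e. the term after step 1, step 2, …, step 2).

Answer: after 2 steps: T ∨ ¬(((F ∨ x0) ∨ ¬F) ∧ F)

Working:
  start: ¬(¬T ∧ (((F ∨ x0) ∨ ¬F) ∧ F))
  step 1: ¬¬T ∨ ¬(((F ∨ x0) ∨ ¬F) ∧ F)
  step 2: T ∨ ¬(((F ∨ x0) ∨ ¬F) ∧ F)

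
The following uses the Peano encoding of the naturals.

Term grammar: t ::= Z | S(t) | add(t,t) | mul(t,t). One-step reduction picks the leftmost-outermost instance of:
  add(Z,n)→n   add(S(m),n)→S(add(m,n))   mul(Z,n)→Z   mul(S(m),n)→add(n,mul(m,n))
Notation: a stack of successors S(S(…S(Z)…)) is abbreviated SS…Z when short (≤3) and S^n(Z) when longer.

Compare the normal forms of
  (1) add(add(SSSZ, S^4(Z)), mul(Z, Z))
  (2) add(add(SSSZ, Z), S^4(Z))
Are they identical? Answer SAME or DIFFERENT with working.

Term A:
  start: add(add(SSSZ, S^4(Z)), mul(Z, Z))
  [1] add(S(add(SSZ, S^4(Z))), mul(Z, Z))
  [2] S(add(add(SSZ, S^4(Z)), mul(Z, Z)))
  [3] S(add(S(add(SZ, S^4(Z))), mul(Z, Z)))
  [4] S(S(add(add(SZ, S^4(Z)), mul(Z, Z))))
  [5] S(S(add(S(add(Z, S^4(Z))), mul(Z, Z))))
  [6] S(S(S(add(add(Z, S^4(Z)), mul(Z, Z)))))
  [7] S(S(S(add(S^4(Z), mul(Z, Z)))))
  [8] S(S(S(S(add(SSSZ, mul(Z, Z))))))
  [9] S(S(S(S(S(add(SSZ, mul(Z, Z)))))))
  [10] S(S(S(S(S(S(add(SZ, mul(Z, Z))))))))
  [11] S(S(S(S(S(S(S(add(Z, mul(Z, Z)))))))))
  [12] S(S(S(S(S(S(S(mul(Z, Z))))))))
  [13] S^7(Z)

Term B:
  start: add(add(SSSZ, Z), S^4(Z))
  [1] add(S(add(SSZ, Z)), S^4(Z))
  [2] S(add(add(SSZ, Z), S^4(Z)))
  [3] S(add(S(add(SZ, Z)), S^4(Z)))
  [4] S(S(add(add(SZ, Z), S^4(Z))))
  [5] S(S(add(S(add(Z, Z)), S^4(Z))))
  [6] S(S(S(add(add(Z, Z), S^4(Z)))))
  [7] S(S(S(add(Z, S^4(Z)))))
  [8] S^7(Z)

Answer: SAME — A ⇓ S^7(Z), B ⇓ S^7(Z)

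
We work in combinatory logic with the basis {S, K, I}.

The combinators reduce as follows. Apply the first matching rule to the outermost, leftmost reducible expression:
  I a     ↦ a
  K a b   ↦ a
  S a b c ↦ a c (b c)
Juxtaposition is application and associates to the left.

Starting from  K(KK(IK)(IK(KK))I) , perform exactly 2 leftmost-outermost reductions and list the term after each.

  start: K(KK(IK)(IK(KK))I)
  [1] K(K(IK(KK))I)
  [2] K(IK(KK))

Answer: after 2 steps: K(IK(KK))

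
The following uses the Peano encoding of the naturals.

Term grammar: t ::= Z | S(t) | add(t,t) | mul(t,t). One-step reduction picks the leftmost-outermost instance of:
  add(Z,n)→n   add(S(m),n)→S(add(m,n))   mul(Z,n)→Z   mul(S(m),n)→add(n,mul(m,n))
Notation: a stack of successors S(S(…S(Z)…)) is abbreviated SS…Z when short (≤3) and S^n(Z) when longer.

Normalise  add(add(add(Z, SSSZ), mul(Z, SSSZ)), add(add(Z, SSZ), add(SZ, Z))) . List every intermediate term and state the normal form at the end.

  start: add(add(add(Z, SSSZ), mul(Z, SSSZ)), add(add(Z, SSZ), add(SZ, Z)))
  step 1: add(add(SSSZ, mul(Z, SSSZ)), add(add(Z, SSZ), add(SZ, Z)))
  step 2: add(S(add(SSZ, mul(Z, SSSZ))), add(add(Z, SSZ), add(SZ, Z)))
  step 3: S(add(add(SSZ, mul(Z, SSSZ)), add(add(Z, SSZ), add(SZ, Z))))
  step 4: S(add(S(add(SZ, mul(Z, SSSZ))), add(add(Z, SSZ), add(SZ, Z))))
  step 5: S(S(add(add(SZ, mul(Z, SSSZ)), add(add(Z, SSZ), add(SZ, Z)))))
  step 6: S(S(add(S(add(Z, mul(Z, SSSZ))), add(add(Z, SSZ), add(SZ, Z)))))
  step 7: S(S(S(add(add(Z, mul(Z, SSSZ)), add(add(Z, SSZ), add(SZ, Z))))))
  step 8: S(S(S(add(mul(Z, SSSZ), add(add(Z, SSZ), add(SZ, Z))))))
  step 9: S(S(S(add(Z, add(add(Z, SSZ), add(SZ, Z))))))
  step 10: S(S(S(add(add(Z, SSZ), add(SZ, Z)))))
  step 11: S(S(S(add(SSZ, add(SZ, Z)))))
  step 12: S(S(S(S(add(SZ, add(SZ, Z))))))
  step 13: S(S(S(S(S(add(Z, add(SZ, Z)))))))
  step 14: S(S(S(S(S(add(SZ, Z))))))
  step 15: S(S(S(S(S(S(add(Z, Z)))))))
  step 16: S^6(Z)

Answer: normal form = S^6(Z)  (in 16 steps)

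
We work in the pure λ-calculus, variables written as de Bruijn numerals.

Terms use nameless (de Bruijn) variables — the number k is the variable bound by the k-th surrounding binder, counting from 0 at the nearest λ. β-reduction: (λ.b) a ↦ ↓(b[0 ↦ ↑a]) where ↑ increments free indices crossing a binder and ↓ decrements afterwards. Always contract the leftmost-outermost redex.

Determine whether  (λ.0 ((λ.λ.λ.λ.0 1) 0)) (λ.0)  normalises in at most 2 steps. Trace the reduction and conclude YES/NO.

Answer: NO — after 2 steps the term is (λ.λ.λ.λ.0 1) (λ.0), not yet normal

Working:
  start: (λ.0 ((λ.λ.λ.λ.0 1) 0)) (λ.0)
  →1  (λ.0) ((λ.λ.λ.λ.0 1) (λ.0))
  →2  (λ.λ.λ.λ.0 1) (λ.0)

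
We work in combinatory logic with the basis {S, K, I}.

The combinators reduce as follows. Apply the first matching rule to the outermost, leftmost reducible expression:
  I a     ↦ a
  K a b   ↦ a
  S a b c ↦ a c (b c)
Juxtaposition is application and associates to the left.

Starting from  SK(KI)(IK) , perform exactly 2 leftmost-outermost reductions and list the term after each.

Answer: after 2 steps: IK

Reduction:
  start: SK(KI)(IK)
  step 1: K(IK)(KI(IK))
  step 2: IK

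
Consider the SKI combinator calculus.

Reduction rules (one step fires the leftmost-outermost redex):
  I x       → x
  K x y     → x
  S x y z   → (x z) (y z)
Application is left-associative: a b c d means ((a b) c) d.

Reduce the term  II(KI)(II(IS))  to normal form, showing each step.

Answer: normal form = I  (in 3 steps)

Working:
  start: II(KI)(II(IS))
  step 1: I(KI)(II(IS))
  step 2: KI(II(IS))
  step 3: I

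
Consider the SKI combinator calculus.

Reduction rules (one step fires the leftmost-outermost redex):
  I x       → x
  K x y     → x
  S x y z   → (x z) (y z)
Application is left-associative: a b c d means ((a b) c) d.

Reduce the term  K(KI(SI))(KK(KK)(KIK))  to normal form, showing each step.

Answer: normal form = I  (in 2 steps)

Reduction:
  start: K(KI(SI))(KK(KK)(KIK))
  →1  KI(SI)
  →2  I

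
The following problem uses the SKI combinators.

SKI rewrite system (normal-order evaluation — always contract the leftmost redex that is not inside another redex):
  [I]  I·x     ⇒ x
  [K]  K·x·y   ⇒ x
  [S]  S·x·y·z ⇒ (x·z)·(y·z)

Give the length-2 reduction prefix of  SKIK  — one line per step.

  start: SKIK
  step 1: KK(IK)
  step 2: K

Answer: after 2 steps: K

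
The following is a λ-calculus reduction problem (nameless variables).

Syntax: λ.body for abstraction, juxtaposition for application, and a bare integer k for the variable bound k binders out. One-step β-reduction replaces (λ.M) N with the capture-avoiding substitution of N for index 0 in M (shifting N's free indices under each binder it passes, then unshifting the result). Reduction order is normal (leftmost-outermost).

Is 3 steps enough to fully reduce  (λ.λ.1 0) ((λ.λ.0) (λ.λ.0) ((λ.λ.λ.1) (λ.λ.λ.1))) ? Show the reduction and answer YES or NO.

Answer: NO — after 3 steps the term is λ.(λ.λ.λ.1) (λ.λ.λ.1) 0, not yet normal

Reduction:
  start: (λ.λ.1 0) ((λ.λ.0) (λ.λ.0) ((λ.λ.λ.1) (λ.λ.λ.1)))
  step 1: λ.(λ.λ.0) (λ.λ.0) ((λ.λ.λ.1) (λ.λ.λ.1)) 0
  step 2: λ.(λ.0) ((λ.λ.λ.1) (λ.λ.λ.1)) 0
  step 3: λ.(λ.λ.λ.1) (λ.λ.λ.1) 0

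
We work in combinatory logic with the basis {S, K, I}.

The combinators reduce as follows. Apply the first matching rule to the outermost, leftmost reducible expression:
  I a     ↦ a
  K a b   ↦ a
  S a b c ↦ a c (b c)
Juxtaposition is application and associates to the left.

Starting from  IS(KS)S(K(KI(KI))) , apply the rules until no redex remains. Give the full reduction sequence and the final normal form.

Answer: normal form = S(S(KI))  (in 4 steps)

Reduction:
  start: IS(KS)S(K(KI(KI)))
  [1] S(KS)S(K(KI(KI)))
  [2] KS(K(KI(KI)))(S(K(KI(KI))))
  [3] S(S(K(KI(KI))))
  [4] S(S(KI))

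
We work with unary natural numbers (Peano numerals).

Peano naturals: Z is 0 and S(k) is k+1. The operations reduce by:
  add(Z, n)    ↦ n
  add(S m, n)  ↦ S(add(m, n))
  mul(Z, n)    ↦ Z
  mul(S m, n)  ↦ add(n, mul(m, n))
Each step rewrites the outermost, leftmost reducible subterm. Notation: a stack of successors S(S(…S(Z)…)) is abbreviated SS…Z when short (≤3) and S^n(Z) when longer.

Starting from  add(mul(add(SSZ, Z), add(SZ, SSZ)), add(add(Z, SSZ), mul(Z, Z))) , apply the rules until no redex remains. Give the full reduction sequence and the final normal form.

Answer: normal form = S^8(Z)  (in 30 steps)

Reduction:
  start: add(mul(add(SSZ, Z), add(SZ, SSZ)), add(add(Z, SSZ), mul(Z, Z)))
  step 1: add(mul(S(add(SZ, Z)), add(SZ, SSZ)), add(add(Z, SSZ), mul(Z, Z)))
  step 2: add(add(add(SZ, SSZ), mul(add(SZ, Z), add(SZ, SSZ))), add(add(Z, SSZ), mul(Z, Z)))
  step 3: add(add(S(add(Z, SSZ)), mul(add(SZ, Z), add(SZ, SSZ))), add(add(Z, SSZ), mul(Z, Z)))
  step 4: add(S(add(add(Z, SSZ), mul(add(SZ, Z), add(SZ, SSZ)))), add(add(Z, SSZ), mul(Z, Z)))
  step 5: S(add(add(add(Z, SSZ), mul(add(SZ, Z), add(SZ, SSZ))), add(add(Z, SSZ), mul(Z, Z))))
  step 6: S(add(add(SSZ, mul(add(SZ, Z), add(SZ, SSZ))), add(add(Z, SSZ), mul(Z, Z))))
  step 7: S(add(S(add(SZ, mul(add(SZ, Z), add(SZ, SSZ)))), add(add(Z, SSZ), mul(Z, Z))))
  step 8: S(S(add(add(SZ, mul(add(SZ, Z), add(SZ, SSZ))), add(add(Z, SSZ), mul(Z, Z)))))
  step 9: S(S(add(S(add(Z, mul(add(SZ, Z), add(SZ, SSZ)))), add(add(Z, SSZ), mul(Z, Z)))))
  step 10: S(S(S(add(add(Z, mul(add(SZ, Z), add(SZ, SSZ))), add(add(Z, SSZ), mul(Z, Z))))))
  step 11: S(S(S(add(mul(add(SZ, Z), add(SZ, SSZ)), add(add(Z, SSZ), mul(Z, Z))))))
  step 12: S(S(S(add(mul(S(add(Z, Z)), add(SZ, SSZ)), add(add(Z, SSZ), mul(Z, Z))))))
  step 13: S(S(S(add(add(add(SZ, SSZ), mul(add(Z, Z), add(SZ, SSZ))), add(add(Z, SSZ), mul(Z, Z))))))
  step 14: S(S(S(add(add(S(add(Z, SSZ)), mul(add(Z, Z), add(SZ, SSZ))), add(add(Z, SSZ), mul(Z, Z))))))
  step 15: S(S(S(add(S(add(add(Z, SSZ), mul(add(Z, Z), add(SZ, SSZ)))), add(add(Z, SSZ), mul(Z, Z))))))
  step 16: S(S(S(S(add(add(add(Z, SSZ), mul(add(Z, Z), add(SZ, SSZ))), add(add(Z, SSZ), mul(Z, Z)))))))
  step 17: S(S(S(S(add(add(SSZ, mul(add(Z, Z), add(SZ, SSZ))), add(add(Z, SSZ), mul(Z, Z)))))))
  step 18: S(S(S(S(add(S(add(SZ, mul(add(Z, Z), add(SZ, SSZ)))), add(add(Z, SSZ), mul(Z, Z)))))))
  step 19: S(S(S(S(S(add(add(SZ, mul(add(Z, Z), add(SZ, SSZ))), add(add(Z, SSZ), mul(Z, Z))))))))
  step 20: S(S(S(S(S(add(S(add(Z, mul(add(Z, Z), add(SZ, SSZ)))), add(add(Z, SSZ), mul(Z, Z))))))))
  step 21: S(S(S(S(S(S(add(add(Z, mul(add(Z, Z), add(SZ, SSZ))), add(add(Z, SSZ), mul(Z, Z)))))))))
  step 22: S(S(S(S(S(S(add(mul(add(Z, Z), add(SZ, SSZ)), add(add(Z, SSZ), mul(Z, Z)))))))))
  step 23: S(S(S(S(S(S(add(mul(Z, add(SZ, SSZ)), add(add(Z, SSZ), mul(Z, Z)))))))))
  step 24: S(S(S(S(S(S(add(Z, add(add(Z, SSZ), mul(Z, Z)))))))))
  step 25: S(S(S(S(S(S(add(add(Z, SSZ), mul(Z, Z))))))))
  step 26: S(S(S(S(S(S(add(SSZ, mul(Z, Z))))))))
  step 27: S(S(S(S(S(S(S(add(SZ, mul(Z, Z)))))))))
  step 28: S(S(S(S(S(S(S(S(add(Z, mul(Z, Z))))))))))
  step 29: S(S(S(S(S(S(S(S(mul(Z, Z)))))))))
  step 30: S^8(Z)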